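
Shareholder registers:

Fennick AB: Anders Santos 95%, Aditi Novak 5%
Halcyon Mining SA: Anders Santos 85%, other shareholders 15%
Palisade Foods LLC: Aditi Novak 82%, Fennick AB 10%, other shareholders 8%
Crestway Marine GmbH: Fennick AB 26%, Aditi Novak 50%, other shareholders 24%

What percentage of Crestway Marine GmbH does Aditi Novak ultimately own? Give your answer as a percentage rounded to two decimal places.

Aditi reaches Crestway along 2 paths.
Via Fennick: 5% × 26% = 1.3%.
Direct stake: 50% = 50%.
Total: 1.3% + 50% = 51.3%.
Rounded: 51.30%.

51.30%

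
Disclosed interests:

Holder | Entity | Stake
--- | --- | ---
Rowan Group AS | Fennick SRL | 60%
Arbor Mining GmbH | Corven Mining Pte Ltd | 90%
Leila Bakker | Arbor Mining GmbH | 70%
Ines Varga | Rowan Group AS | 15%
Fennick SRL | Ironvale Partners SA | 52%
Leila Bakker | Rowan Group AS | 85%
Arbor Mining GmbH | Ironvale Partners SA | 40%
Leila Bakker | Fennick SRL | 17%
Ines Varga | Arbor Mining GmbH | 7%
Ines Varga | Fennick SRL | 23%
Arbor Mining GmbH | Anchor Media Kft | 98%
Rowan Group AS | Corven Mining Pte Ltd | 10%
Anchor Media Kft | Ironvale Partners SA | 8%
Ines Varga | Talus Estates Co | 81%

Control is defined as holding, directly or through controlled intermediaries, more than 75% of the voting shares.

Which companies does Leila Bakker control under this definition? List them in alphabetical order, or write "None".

Leila holds 85% of Rowan, so Leila controls Rowan.
Leila and Rowan together hold 17% + 60% = 77% of Fennick, so Leila controls Fennick.
No other company's threshold is met.

Fennick SRL, Rowan Group AS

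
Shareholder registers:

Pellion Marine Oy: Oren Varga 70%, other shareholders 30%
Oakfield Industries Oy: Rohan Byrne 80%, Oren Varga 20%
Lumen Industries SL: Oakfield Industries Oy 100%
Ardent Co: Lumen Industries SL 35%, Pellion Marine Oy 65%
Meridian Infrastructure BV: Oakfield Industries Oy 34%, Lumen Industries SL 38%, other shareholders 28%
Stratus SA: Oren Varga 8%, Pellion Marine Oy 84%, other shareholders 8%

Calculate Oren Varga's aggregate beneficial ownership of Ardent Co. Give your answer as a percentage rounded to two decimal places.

52.50%

Oren reaches Ardent along 2 paths.
Via Oakfield → Lumen: 20% × 100% × 35% = 7%.
Via Pellion: 70% × 65% = 45.5%.
Total: 7% + 45.5% = 52.5%.
Rounded: 52.50%.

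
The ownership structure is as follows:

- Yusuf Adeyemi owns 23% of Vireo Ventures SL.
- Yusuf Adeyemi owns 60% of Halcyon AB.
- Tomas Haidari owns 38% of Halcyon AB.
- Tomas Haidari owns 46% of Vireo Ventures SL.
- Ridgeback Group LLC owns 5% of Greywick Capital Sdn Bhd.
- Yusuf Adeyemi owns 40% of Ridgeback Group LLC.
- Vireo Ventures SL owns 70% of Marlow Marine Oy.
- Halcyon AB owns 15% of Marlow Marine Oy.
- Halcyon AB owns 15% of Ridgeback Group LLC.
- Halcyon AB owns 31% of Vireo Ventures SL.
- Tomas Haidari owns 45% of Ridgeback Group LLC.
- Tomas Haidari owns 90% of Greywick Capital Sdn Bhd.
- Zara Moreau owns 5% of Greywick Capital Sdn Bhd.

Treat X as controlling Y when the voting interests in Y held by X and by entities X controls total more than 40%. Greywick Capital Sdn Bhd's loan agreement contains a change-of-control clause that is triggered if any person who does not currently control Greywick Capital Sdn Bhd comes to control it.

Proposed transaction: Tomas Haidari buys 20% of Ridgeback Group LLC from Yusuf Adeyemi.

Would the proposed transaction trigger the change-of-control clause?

No

The purchase adds only to Tomas's holdings (Yusuf's stake shrinks), so Tomas is the only person who could newly come to control Greywick.
Tomas holds 45% of Ridgeback, so Tomas controls Ridgeback.
Ridgeback and Tomas together hold 5% + 90% = 95% of Greywick, so Tomas controls Greywick.
So Tomas already controls Greywick before the transaction.
After the purchase, Tomas's direct stake in Ridgeback rises to 45% + 20% = 65%, and Yusuf's stake falls to 20%.
Tomas controlled Greywick already, so this is not a new person acquiring control; every other person's position is unchanged or reduced.
No new person acquires control, so the clause is not triggered.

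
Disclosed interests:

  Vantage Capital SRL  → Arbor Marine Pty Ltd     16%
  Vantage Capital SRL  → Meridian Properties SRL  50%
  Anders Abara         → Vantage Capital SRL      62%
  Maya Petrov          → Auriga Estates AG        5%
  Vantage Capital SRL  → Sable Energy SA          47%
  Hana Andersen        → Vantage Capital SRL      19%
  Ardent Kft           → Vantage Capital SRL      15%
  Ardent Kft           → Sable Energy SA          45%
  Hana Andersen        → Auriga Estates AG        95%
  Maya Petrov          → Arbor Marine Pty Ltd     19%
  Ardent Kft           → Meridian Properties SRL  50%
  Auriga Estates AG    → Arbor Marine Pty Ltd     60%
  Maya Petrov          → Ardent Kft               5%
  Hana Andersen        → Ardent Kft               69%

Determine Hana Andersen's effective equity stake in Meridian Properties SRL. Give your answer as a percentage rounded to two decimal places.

49.18%

Hana reaches Meridian along 3 paths.
Via Vantage: 19% × 50% = 9.5%.
Via Ardent → Vantage: 69% × 15% × 50% = 5.175%.
Via Ardent: 69% × 50% = 34.5%.
Total: 9.5% + 5.175% + 34.5% = 49.175%.
Rounded: 49.18%.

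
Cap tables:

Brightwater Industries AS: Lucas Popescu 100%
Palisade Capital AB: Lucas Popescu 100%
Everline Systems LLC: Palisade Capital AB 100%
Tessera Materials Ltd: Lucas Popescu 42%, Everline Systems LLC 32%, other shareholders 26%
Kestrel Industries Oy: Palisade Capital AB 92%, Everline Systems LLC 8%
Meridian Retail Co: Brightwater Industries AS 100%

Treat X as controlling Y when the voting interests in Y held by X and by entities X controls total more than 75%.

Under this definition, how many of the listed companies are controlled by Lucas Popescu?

Lucas holds 100% of Brightwater, so Lucas controls Brightwater.
Lucas holds 100% of Palisade, so Lucas controls Palisade.
Palisade holds 100% of Everline, so Lucas controls Everline.
Palisade and Everline together hold 92% + 8% = 100% of Kestrel, so Lucas controls Kestrel.
Brightwater holds 100% of Meridian, so Lucas controls Meridian.
No other company's threshold is met.
Lucas controls 5 companies.

5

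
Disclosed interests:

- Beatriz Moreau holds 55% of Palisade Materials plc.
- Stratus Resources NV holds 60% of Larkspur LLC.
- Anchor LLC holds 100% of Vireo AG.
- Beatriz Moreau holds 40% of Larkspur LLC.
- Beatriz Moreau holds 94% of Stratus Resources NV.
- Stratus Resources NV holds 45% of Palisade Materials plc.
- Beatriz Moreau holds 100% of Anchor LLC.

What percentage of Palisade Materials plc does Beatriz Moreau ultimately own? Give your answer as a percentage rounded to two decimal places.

97.30%

Beatriz reaches Palisade along 2 paths.
Direct stake: 55% = 55%.
Via Stratus: 94% × 45% = 42.3%.
Total: 55% + 42.3% = 97.3%.
Rounded: 97.30%.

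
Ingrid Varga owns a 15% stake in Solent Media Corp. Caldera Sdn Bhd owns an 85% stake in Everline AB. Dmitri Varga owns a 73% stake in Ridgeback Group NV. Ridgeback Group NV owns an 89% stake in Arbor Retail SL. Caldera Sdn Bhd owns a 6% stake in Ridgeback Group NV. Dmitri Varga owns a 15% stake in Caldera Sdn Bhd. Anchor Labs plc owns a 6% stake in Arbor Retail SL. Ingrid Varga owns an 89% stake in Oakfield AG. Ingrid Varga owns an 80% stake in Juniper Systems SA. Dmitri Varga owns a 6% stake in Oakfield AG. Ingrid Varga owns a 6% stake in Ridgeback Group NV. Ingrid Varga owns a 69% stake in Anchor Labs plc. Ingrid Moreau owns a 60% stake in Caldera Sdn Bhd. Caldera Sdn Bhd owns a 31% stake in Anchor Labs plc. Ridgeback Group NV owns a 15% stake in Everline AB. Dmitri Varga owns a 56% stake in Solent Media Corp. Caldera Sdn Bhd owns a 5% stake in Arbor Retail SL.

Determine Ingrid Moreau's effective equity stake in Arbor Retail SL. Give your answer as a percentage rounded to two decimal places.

Ingrid Moreau reaches Arbor along 3 paths.
Via Caldera → Ridgeback: 60% × 6% × 89% = 3.204%.
Via Caldera → Anchor: 60% × 31% × 6% = 1.116%.
Via Caldera: 60% × 5% = 3%.
Total: 3.204% + 1.116% + 3% = 7.32%.

7.32%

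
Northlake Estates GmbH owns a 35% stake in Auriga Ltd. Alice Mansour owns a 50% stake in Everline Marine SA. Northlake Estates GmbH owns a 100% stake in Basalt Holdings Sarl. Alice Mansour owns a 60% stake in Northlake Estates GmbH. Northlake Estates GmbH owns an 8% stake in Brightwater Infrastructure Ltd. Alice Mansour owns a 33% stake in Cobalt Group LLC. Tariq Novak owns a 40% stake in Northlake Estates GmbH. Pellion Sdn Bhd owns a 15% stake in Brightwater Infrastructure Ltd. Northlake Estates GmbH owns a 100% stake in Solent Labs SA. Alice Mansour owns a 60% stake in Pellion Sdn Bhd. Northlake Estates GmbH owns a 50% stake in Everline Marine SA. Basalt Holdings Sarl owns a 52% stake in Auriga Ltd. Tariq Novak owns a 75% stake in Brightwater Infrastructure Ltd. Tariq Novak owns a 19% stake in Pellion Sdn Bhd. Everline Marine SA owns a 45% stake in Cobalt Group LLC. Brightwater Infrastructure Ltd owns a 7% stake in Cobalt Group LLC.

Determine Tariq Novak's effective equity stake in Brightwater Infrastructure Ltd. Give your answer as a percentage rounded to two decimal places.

Tariq reaches Brightwater along 3 paths.
Direct stake: 75% = 75%.
Via Pellion: 19% × 15% = 2.85%.
Via Northlake: 40% × 8% = 3.2%.
Total: 75% + 2.85% + 3.2% = 81.05%.

81.05%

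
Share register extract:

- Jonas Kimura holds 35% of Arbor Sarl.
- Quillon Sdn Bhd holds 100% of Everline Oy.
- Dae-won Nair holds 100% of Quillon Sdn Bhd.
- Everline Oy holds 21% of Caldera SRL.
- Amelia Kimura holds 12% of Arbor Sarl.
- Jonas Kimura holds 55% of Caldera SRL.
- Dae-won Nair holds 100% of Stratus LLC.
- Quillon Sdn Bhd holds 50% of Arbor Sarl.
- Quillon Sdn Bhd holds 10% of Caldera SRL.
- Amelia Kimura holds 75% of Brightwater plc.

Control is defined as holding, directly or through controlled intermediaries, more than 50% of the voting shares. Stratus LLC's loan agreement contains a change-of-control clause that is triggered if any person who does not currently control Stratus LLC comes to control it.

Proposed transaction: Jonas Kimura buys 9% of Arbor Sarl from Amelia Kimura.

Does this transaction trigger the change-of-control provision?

The purchase adds only to Jonas's holdings (Amelia's stake shrinks), so Jonas is the only person who could newly come to control Stratus.
Jonas holds 55% of Caldera, so Jonas controls Caldera.
Neither Jonas nor any entity Jonas controls holds any voting interest in Stratus.
So before the transaction, Jonas does not control Stratus.
After the purchase, Jonas's direct stake in Arbor rises to 35% + 9% = 44%, and Amelia's stake falls to 3%.
Jonas's side now holds 44% of Arbor, not > 50%, so Jonas still does not control Arbor.
After the transaction, neither Jonas nor any entity Jonas controls holds a voting interest in Stratus, so Jonas still does not control it.
No new person acquires control, so the clause is not triggered.

No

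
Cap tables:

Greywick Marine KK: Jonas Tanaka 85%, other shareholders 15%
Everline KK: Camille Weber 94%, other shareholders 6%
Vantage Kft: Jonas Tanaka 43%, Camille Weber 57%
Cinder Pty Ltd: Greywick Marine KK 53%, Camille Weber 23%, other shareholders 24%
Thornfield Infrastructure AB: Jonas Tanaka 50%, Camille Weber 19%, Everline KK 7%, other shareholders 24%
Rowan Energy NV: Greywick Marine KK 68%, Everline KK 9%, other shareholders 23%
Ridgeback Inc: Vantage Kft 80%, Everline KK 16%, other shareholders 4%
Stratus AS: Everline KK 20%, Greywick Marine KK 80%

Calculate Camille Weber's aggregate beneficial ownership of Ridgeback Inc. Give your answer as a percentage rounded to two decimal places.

Camille reaches Ridgeback along 2 paths.
Via Vantage: 57% × 80% = 45.6%.
Via Everline: 94% × 16% = 15.04%.
Total: 45.6% + 15.04% = 60.64%.

60.64%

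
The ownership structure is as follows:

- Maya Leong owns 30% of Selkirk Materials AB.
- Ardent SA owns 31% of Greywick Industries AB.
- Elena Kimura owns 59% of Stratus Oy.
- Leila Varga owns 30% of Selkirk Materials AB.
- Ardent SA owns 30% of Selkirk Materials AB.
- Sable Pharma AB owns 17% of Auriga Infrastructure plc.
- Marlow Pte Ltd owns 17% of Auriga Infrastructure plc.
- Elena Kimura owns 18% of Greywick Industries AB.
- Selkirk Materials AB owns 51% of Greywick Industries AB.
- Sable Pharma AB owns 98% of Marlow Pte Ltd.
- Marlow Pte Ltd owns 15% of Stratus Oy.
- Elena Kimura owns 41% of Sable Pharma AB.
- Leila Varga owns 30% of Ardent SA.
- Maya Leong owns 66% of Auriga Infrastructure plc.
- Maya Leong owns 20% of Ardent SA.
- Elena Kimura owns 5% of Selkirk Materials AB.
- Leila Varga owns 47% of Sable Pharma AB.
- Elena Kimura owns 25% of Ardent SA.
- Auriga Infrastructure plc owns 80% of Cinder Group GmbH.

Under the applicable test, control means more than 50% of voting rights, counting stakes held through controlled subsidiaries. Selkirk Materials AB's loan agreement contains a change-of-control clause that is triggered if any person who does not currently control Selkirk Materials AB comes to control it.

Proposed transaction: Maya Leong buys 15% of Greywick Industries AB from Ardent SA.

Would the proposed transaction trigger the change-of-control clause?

The purchase adds only to Maya's holdings (Ardent's stake shrinks), so Maya is the only person who could newly come to control Selkirk.
Maya holds 66% of Auriga, so Maya controls Auriga.
Auriga holds 80% of Cinder, so Maya controls Cinder.
In Selkirk, Maya's side holds only 30%, not > 50%.
So before the transaction, Maya does not control Selkirk.
After the purchase, Maya holds 15% of Greywick directly, and Ardent's stake falls to 16%.
Maya's side now holds 15% of Greywick, not > 50%, so Maya still does not control Greywick.
After the transaction, Maya's side holds 30% of Selkirk, not > 50%, so Maya still does not control Selkirk.
No new person acquires control, so the clause is not triggered.

No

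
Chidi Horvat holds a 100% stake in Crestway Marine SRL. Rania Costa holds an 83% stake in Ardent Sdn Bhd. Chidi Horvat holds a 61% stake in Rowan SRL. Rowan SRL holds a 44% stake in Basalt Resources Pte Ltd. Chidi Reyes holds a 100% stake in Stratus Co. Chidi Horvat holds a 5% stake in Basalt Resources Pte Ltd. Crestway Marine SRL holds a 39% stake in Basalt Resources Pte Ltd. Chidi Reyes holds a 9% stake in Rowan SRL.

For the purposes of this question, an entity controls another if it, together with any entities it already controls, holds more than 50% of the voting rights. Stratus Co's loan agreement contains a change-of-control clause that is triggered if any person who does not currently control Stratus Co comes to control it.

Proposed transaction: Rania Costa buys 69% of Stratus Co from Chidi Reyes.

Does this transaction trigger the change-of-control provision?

The purchase adds only to Rania's holdings (Chidi Reyes's stake shrinks), so Rania is the only person who could newly come to control Stratus.
Rania holds 83% of Ardent, so Rania controls Ardent.
Neither Rania nor any entity Rania controls holds any voting interest in Stratus.
So before the transaction, Rania does not control Stratus.
After the purchase, Rania holds 69% of Stratus directly, and Chidi Reyes's stake falls to 31%.
Rania holds 69% of Stratus, so Rania controls Stratus.
Rania did not control Stratus before and does after, so the clause is triggered.

Yes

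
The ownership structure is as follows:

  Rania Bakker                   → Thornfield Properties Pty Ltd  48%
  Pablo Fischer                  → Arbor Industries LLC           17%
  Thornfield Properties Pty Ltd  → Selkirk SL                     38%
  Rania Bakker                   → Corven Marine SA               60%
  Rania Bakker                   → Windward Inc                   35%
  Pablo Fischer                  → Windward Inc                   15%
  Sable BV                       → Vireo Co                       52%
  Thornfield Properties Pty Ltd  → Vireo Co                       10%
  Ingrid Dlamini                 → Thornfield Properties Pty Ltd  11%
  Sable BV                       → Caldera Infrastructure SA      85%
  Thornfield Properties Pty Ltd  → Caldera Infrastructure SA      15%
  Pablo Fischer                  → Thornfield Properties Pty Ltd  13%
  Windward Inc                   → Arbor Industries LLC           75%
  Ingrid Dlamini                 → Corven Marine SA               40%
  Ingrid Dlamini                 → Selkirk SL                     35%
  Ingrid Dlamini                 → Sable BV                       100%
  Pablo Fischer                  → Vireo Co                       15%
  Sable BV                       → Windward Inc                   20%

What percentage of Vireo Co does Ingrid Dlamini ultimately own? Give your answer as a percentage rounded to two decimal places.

53.10%

Ingrid reaches Vireo along 2 paths.
Via Thornfield: 11% × 10% = 1.1%.
Via Sable: 100% × 52% = 52%.
Total: 1.1% + 52% = 53.1%.
Rounded: 53.10%.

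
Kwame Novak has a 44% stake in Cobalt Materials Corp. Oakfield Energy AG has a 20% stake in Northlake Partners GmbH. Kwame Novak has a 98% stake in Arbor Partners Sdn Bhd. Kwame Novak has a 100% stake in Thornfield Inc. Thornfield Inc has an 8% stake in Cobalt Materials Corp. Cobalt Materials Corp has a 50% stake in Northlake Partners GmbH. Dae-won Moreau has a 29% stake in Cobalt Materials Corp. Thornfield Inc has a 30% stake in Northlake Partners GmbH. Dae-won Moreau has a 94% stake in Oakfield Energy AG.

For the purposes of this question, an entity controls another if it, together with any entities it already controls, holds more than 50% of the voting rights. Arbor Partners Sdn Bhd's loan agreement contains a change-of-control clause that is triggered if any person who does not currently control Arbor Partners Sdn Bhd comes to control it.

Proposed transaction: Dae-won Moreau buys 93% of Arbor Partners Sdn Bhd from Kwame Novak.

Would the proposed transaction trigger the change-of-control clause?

Yes

The purchase adds only to Dae-won's holdings (Kwame's stake shrinks), so Dae-won is the only person who could newly come to control Arbor.
Dae-won holds 94% of Oakfield, so Dae-won controls Oakfield.
Neither Dae-won nor any entity Dae-won controls holds any voting interest in Arbor.
So before the transaction, Dae-won does not control Arbor.
After the purchase, Dae-won holds 93% of Arbor directly, and Kwame's stake falls to 5%.
Dae-won holds 93% of Arbor, so Dae-won controls Arbor.
Dae-won did not control Arbor before and does after, so the clause is triggered.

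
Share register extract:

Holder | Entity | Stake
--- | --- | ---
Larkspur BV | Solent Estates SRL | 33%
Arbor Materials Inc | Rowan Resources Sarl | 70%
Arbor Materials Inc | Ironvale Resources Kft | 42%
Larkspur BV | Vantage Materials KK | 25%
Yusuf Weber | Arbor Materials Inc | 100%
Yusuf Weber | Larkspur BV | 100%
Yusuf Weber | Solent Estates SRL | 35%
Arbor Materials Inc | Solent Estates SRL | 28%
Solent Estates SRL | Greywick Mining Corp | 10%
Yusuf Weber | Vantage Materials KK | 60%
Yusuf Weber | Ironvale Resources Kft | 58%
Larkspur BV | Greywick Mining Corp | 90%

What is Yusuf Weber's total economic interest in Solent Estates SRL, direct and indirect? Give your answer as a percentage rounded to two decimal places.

96.00%

Yusuf reaches Solent along 3 paths.
Via Larkspur: 100% × 33% = 33%.
Via Arbor: 100% × 28% = 28%.
Direct stake: 35% = 35%.
Total: 33% + 28% + 35% = 96%.
Rounded: 96.00%.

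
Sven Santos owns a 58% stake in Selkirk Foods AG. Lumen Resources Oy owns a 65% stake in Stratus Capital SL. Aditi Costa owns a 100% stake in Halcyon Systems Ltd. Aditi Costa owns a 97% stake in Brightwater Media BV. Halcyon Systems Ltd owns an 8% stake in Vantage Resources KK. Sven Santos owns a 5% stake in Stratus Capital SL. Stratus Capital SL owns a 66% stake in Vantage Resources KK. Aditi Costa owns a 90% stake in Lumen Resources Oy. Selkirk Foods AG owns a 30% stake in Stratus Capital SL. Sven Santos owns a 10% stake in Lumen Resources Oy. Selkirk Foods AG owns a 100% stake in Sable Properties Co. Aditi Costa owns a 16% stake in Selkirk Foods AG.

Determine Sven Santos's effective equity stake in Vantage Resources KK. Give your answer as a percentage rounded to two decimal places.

Sven reaches Vantage along 3 paths.
Via Stratus: 5% × 66% = 3.3%.
Via Selkirk → Stratus: 58% × 30% × 66% = 11.484%.
Via Lumen → Stratus: 10% × 65% × 66% = 4.29%.
Total: 3.3% + 11.484% + 4.29% = 19.074%.
Rounded: 19.07%.

19.07%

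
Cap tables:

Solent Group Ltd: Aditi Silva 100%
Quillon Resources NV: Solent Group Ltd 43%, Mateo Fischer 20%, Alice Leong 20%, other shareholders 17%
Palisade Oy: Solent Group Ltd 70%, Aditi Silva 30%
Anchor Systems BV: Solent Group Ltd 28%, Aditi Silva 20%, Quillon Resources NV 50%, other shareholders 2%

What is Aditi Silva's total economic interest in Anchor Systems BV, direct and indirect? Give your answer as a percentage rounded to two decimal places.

Aditi reaches Anchor along 3 paths.
Via Solent: 100% × 28% = 28%.
Direct stake: 20% = 20%.
Via Solent → Quillon: 100% × 43% × 50% = 21.5%.
Total: 28% + 20% + 21.5% = 69.5%.
Rounded: 69.50%.

69.50%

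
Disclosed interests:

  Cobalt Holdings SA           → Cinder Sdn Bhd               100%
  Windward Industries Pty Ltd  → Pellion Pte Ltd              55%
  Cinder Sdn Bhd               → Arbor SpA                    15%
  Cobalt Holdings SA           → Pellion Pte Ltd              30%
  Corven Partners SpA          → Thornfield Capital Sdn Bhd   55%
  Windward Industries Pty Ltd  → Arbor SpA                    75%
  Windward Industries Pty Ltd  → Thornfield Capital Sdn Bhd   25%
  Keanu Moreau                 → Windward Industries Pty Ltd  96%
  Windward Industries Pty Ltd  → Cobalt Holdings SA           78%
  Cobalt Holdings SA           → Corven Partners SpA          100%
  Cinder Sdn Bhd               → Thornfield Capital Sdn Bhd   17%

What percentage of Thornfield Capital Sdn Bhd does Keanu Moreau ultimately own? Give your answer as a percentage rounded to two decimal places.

Keanu reaches Thornfield along 3 paths.
Via Windward: 96% × 25% = 24%.
Via Windward → Cobalt → Cinder: 96% × 78% × 100% × 17% = 12.7296%.
Via Windward → Cobalt → Corven: 96% × 78% × 100% × 55% = 41.184%.
Total: 24% + 12.7296% + 41.184% = 77.9136%.
Rounded: 77.91%.

77.91%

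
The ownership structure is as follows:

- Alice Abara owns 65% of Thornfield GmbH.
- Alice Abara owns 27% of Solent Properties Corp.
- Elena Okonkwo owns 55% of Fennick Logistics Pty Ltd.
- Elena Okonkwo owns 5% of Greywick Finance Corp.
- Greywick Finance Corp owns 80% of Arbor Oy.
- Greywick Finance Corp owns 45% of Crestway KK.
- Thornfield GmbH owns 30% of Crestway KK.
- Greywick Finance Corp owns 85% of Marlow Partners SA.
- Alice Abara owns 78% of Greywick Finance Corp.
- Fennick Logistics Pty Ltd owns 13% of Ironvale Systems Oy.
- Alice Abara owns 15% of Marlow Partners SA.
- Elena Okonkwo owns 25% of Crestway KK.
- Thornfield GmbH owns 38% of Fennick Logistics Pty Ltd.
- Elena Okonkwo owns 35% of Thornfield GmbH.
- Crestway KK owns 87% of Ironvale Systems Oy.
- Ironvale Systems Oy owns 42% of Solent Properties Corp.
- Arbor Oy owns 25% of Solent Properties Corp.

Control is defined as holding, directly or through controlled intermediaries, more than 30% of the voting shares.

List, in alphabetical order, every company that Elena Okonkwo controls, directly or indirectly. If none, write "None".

Elena holds 35% of Thornfield, so Elena controls Thornfield.
Elena and Thornfield together hold 55% + 38% = 93% of Fennick, so Elena controls Fennick.
Elena and Thornfield together hold 25% + 30% = 55% of Crestway, so Elena controls Crestway.
Fennick and Crestway together hold 13% + 87% = 100% of Ironvale, so Elena controls Ironvale.
Ironvale holds 42% of Solent, so Elena controls Solent.
No other company's threshold is met.

Crestway KK, Fennick Logistics Pty Ltd, Ironvale Systems Oy, Solent Properties Corp, Thornfield GmbH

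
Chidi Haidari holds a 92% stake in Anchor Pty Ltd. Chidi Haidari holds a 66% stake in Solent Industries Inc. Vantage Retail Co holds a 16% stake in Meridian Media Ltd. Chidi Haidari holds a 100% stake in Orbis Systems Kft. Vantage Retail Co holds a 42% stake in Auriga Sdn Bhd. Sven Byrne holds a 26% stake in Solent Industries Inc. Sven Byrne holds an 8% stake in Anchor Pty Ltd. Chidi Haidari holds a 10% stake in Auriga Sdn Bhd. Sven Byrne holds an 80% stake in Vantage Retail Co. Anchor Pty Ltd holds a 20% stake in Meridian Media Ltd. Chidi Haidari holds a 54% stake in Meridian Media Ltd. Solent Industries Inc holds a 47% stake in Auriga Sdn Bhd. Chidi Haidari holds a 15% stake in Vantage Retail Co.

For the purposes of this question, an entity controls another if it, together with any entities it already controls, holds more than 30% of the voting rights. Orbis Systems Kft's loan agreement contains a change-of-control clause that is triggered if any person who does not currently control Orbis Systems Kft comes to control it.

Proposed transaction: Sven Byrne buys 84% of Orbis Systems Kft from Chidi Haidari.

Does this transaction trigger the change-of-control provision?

The purchase adds only to Sven's holdings (Chidi's stake shrinks), so Sven is the only person who could newly come to control Orbis.
Sven holds 80% of Vantage, so Sven controls Vantage.
Vantage holds 42% of Auriga, so Sven controls Auriga.
Neither Sven nor any entity Sven controls holds any voting interest in Orbis.
So before the transaction, Sven does not control Orbis.
After the purchase, Sven holds 84% of Orbis directly, and Chidi's stake falls to 16%.
Sven holds 84% of Orbis, so Sven controls Orbis.
Sven did not control Orbis before and does after, so the clause is triggered.

Yes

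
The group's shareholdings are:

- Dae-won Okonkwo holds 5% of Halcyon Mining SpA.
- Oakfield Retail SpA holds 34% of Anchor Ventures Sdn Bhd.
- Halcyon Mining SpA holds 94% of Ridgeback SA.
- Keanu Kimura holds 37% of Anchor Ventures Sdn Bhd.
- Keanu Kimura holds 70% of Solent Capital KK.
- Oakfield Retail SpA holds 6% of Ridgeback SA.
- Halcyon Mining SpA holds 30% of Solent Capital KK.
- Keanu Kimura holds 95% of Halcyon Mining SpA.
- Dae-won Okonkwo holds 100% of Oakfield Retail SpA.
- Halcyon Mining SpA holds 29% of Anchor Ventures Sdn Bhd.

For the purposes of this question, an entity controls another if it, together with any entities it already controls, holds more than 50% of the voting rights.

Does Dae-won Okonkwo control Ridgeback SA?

No

Dae-won holds 100% of Oakfield, so Dae-won controls Oakfield.
In Ridgeback, Dae-won's side holds only 6%, not > 50%.
So Dae-won does not control Ridgeback.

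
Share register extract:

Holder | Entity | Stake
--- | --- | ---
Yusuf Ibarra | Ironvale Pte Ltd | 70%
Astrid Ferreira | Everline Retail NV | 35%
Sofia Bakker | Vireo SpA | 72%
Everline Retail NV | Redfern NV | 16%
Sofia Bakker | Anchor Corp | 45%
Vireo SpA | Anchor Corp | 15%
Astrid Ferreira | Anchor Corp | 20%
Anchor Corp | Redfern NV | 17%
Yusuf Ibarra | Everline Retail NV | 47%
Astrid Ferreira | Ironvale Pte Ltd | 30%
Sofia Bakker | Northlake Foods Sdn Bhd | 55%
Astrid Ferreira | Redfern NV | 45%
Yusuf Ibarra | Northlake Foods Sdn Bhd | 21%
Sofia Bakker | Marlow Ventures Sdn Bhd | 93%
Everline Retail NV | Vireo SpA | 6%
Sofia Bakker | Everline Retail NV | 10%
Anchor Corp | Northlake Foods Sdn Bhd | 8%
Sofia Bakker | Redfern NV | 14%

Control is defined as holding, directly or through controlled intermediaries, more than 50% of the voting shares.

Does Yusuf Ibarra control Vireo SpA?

Yusuf holds 70% of Ironvale, so Yusuf controls Ironvale.
Neither Yusuf nor any entity Yusuf controls holds any voting interest in Vireo.
So Yusuf does not control Vireo.

No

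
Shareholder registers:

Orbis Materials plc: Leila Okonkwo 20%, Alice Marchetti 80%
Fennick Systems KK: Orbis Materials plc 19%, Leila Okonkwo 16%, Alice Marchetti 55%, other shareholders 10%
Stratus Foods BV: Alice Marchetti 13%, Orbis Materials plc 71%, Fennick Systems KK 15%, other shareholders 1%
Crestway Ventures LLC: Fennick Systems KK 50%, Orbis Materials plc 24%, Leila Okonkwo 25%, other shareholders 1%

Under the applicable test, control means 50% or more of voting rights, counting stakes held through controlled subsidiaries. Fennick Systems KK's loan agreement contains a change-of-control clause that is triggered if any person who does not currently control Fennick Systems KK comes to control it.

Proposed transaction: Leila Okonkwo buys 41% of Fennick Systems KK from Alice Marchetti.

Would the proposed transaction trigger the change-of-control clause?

Yes

The purchase adds only to Leila's holdings (Alice's stake shrinks), so Leila is the only person who could newly come to control Fennick.
Leila's largest direct stake is 25% in Crestway, which does not meet the threshold, so Leila controls no company.
In Fennick, Leila's side holds only 16%, not ≥ 50%.
So before the transaction, Leila does not control Fennick.
After the purchase, Leila's direct stake in Fennick rises to 16% + 41% = 57%, and Alice's stake falls to 14%.
Leila holds 57% of Fennick, so Leila controls Fennick.
Leila did not control Fennick before and does after, so the clause is triggered.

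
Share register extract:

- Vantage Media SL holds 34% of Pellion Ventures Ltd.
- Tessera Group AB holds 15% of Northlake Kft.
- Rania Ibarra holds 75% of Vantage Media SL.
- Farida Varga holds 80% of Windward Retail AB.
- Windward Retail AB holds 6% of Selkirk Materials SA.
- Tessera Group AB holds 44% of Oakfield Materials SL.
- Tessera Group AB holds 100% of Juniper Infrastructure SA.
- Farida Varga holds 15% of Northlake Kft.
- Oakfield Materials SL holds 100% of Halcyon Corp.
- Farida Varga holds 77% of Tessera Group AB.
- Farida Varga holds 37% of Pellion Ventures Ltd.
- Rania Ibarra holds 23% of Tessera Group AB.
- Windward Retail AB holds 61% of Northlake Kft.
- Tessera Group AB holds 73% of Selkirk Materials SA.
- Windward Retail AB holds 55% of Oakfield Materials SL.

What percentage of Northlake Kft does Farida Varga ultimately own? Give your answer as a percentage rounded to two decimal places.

Farida reaches Northlake along 3 paths.
Via Windward: 80% × 61% = 48.8%.
Direct stake: 15% = 15%.
Via Tessera: 77% × 15% = 11.55%.
Total: 48.8% + 15% + 11.55% = 75.35%.

75.35%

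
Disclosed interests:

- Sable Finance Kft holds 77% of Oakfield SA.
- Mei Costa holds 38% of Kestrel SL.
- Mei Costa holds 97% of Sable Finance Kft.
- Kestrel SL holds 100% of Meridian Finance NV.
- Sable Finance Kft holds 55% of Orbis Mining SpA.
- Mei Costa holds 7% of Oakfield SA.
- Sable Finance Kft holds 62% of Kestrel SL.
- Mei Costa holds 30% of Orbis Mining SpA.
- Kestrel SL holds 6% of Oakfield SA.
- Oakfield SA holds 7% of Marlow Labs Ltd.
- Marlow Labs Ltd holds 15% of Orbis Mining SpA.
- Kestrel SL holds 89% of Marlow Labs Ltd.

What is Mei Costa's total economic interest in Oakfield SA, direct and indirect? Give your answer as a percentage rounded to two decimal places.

Mei reaches Oakfield along 4 paths.
Direct stake: 7% = 7%.
Via Sable: 97% × 77% = 74.69%.
Via Kestrel: 38% × 6% = 2.28%.
Via Sable → Kestrel: 97% × 62% × 6% = 3.6084%.
Total: 7% + 74.69% + 2.28% + 3.6084% = 87.5784%.
Rounded: 87.58%.

87.58%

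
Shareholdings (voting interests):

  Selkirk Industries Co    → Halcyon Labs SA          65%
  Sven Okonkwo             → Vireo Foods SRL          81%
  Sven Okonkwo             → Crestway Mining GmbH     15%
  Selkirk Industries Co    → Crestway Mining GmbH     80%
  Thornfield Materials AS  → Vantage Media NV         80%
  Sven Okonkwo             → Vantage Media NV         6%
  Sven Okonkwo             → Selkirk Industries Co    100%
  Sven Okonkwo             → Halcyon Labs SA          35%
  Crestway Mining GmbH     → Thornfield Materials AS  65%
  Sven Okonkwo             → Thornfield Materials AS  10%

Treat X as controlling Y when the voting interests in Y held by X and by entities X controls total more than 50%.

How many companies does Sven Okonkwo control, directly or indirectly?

Sven holds 100% of Selkirk, so Sven controls Selkirk.
Selkirk and Sven together hold 80% + 15% = 95% of Crestway, so Sven controls Crestway.
Sven holds 81% of Vireo, so Sven controls Vireo.
Sven and Selkirk together hold 35% + 65% = 100% of Halcyon, so Sven controls Halcyon.
Sven and Crestway together hold 10% + 65% = 75% of Thornfield, so Sven controls Thornfield.
Thornfield and Sven together hold 80% + 6% = 86% of Vantage, so Sven controls Vantage.
Sven controls 6 companies.

6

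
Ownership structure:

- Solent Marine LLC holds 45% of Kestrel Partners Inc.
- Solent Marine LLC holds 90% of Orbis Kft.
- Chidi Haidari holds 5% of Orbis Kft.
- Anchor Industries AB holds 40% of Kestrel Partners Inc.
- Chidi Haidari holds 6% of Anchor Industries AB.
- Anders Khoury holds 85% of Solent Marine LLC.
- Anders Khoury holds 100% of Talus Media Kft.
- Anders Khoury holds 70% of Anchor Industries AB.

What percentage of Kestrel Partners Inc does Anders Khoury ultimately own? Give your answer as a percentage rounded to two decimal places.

66.25%

Anders reaches Kestrel along 2 paths.
Via Solent: 85% × 45% = 38.25%.
Via Anchor: 70% × 40% = 28%.
Total: 38.25% + 28% = 66.25%.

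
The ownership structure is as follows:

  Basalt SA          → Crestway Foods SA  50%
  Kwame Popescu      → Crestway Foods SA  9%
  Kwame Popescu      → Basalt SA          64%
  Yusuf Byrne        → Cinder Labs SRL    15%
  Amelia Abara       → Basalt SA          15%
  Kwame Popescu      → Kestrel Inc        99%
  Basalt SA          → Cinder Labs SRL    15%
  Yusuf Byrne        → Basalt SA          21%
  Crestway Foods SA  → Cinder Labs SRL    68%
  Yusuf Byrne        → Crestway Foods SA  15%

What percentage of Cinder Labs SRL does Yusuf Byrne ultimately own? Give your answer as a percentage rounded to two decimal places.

35.49%

Yusuf reaches Cinder along 4 paths.
Via Basalt: 21% × 15% = 3.15%.
Via Basalt → Crestway: 21% × 50% × 68% = 7.14%.
Via Crestway: 15% × 68% = 10.2%.
Direct stake: 15% = 15%.
Total: 3.15% + 7.14% + 10.2% + 15% = 35.49%.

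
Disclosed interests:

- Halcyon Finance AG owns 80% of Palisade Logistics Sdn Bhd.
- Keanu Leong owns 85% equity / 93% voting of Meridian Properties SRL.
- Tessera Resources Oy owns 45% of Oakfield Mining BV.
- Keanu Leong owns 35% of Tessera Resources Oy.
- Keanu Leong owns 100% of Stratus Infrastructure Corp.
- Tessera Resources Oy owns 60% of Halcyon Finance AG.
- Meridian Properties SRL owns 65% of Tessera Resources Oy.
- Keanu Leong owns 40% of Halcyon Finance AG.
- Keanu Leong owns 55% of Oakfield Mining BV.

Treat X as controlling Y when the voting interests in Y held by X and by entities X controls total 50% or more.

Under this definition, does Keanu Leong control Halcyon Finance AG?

Keanu holds 93% of Meridian, so Keanu controls Meridian.
Meridian and Keanu together hold 65% + 35% = 100% of Tessera, so Keanu controls Tessera.
Keanu and Tessera together hold 40% + 60% = 100% of Halcyon, so Keanu controls Halcyon.

Yes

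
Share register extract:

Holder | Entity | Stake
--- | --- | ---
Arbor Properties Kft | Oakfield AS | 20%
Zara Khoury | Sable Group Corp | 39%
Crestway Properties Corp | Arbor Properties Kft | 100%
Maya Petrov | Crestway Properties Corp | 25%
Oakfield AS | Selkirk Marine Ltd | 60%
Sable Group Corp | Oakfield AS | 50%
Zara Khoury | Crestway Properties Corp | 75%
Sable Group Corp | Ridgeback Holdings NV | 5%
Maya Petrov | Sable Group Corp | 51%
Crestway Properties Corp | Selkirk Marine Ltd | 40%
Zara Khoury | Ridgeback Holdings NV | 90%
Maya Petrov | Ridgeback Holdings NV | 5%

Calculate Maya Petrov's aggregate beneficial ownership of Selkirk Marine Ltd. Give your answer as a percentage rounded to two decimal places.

28.30%

Maya reaches Selkirk along 3 paths.
Via Crestway: 25% × 40% = 10%.
Via Crestway → Arbor → Oakfield: 25% × 100% × 20% × 60% = 3%.
Via Sable → Oakfield: 51% × 50% × 60% = 15.3%.
Total: 10% + 3% + 15.3% = 28.3%.
Rounded: 28.30%.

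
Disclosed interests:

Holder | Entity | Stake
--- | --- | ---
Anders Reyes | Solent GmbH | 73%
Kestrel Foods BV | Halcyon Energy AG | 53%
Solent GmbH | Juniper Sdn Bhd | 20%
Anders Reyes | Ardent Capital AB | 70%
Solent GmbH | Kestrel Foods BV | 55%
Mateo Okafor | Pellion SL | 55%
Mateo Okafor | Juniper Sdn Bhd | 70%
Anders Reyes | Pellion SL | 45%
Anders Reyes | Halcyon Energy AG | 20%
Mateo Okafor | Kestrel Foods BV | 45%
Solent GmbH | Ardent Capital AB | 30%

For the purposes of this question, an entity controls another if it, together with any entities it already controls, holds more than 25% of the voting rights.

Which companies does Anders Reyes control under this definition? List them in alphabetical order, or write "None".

Anders holds 73% of Solent, so Anders controls Solent.
Solent holds 55% of Kestrel, so Anders controls Kestrel.
Kestrel and Anders together hold 53% + 20% = 73% of Halcyon, so Anders controls Halcyon.
Anders holds 45% of Pellion, so Anders controls Pellion.
Solent and Anders together hold 30% + 70% = 100% of Ardent, so Anders controls Ardent.
No other company's threshold is met.

Ardent Capital AB, Halcyon Energy AG, Kestrel Foods BV, Pellion SL, Solent GmbH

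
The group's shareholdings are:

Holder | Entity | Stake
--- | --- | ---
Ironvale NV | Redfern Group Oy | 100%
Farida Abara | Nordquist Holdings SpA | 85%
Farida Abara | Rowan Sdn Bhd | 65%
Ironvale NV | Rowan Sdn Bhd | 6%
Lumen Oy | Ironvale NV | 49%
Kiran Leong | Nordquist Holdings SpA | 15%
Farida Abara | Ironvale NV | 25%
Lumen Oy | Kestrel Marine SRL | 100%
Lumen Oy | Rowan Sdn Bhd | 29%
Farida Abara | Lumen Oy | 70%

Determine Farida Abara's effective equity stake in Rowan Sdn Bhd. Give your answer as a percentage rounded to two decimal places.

88.86%

Farida reaches Rowan along 4 paths.
Direct stake: 65% = 65%.
Via Lumen: 70% × 29% = 20.3%.
Via Lumen → Ironvale: 70% × 49% × 6% = 2.058%.
Via Ironvale: 25% × 6% = 1.5%.
Total: 65% + 20.3% + 2.058% + 1.5% = 88.858%.
Rounded: 88.86%.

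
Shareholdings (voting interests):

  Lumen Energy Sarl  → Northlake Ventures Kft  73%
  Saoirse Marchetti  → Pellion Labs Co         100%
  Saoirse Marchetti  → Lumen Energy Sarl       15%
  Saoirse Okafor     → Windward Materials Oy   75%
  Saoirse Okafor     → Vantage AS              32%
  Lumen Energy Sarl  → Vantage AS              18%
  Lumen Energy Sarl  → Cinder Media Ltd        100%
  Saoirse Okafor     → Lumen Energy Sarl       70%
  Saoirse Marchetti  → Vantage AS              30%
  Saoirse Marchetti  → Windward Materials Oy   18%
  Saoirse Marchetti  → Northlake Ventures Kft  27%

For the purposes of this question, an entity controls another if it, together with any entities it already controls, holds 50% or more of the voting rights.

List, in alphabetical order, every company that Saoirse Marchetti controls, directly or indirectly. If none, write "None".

Saoirse Marchetti holds 100% of Pellion, so Saoirse Marchetti controls Pellion.
No other company's threshold is met.

Pellion Labs Co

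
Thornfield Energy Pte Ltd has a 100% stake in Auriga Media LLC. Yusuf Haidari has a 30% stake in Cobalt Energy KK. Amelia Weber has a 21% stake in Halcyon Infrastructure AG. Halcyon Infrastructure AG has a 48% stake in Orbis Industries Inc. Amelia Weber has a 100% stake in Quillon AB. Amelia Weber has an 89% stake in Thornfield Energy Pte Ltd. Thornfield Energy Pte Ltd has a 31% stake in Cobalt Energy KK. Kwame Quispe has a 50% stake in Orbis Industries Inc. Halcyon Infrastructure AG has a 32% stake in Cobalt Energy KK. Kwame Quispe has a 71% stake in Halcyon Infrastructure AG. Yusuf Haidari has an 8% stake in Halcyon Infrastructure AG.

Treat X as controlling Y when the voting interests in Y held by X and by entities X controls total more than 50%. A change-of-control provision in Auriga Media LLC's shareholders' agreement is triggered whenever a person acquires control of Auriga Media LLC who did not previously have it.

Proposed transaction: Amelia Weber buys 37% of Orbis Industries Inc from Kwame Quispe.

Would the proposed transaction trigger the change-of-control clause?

The purchase adds only to Amelia's holdings (Kwame's stake shrinks), so Amelia is the only person who could newly come to control Auriga.
Amelia holds 89% of Thornfield, so Amelia controls Thornfield.
Thornfield holds 100% of Auriga, so Amelia controls Auriga.
So Amelia already controls Auriga before the transaction.
After the purchase, Amelia holds 37% of Orbis directly, and Kwame's stake falls to 13%.
Amelia controlled Auriga already, so this is not a new person acquiring control; every other person's position is unchanged or reduced.
No new person acquires control, so the clause is not triggered.

No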